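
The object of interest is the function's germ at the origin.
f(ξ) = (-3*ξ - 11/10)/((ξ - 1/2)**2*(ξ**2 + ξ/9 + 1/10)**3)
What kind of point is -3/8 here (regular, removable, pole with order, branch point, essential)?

The point is a regular point.

Denominator factors: ξ - 1/2 = -7/8 at ξ = -3/8; ξ**2 + ξ/9 + 1/10 = 191/960 at ξ = -3/8 — none vanishes.
So the germ continues analytically to -3/8.


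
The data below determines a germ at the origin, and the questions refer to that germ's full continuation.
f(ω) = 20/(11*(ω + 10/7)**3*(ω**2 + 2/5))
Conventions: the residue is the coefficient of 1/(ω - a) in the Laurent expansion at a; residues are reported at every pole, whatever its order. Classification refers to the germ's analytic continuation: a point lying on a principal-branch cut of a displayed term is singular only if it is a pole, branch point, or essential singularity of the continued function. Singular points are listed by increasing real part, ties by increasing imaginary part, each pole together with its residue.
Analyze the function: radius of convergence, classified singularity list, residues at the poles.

Denominator factor (ω**2 + 2/5): discriminant -8/5, complex-conjugate roots ((1/5)*sqrt(10))*i and -((1/5)*sqrt(10))*i; poles of order 1, moduli (1/5)*sqrt(10) and (1/5)*sqrt(10).
Denominator factor (ω + 10/7)^3: pole of order 3 at -10/7, modulus 10/7.
The radius of convergence is the smallest modulus among the singular points: (1/5)*sqrt(10).
At the order-3 pole -10/7 set g(ω) = (ω - (-10/7))^3*f(ω) = 20/(11*(ω**2 + 2/5)).
Order-3 pole: residue = g''(a)/2; g''(-10/7) = 420775250/294039889, so the residue is 210387625/294039889.
The factor ω**2 + 2/5 splits as (ω - a)(ω - a') with a = -((1/5)*sqrt(10))*i, a' = ((1/5)*sqrt(10))*i. At the order-1 pole a set g(ω) = (ω - a)*f(ω) = [20/(11*(ω + 10/7)**3)] / (ω - a').
Simple pole: residue = g(a) at a = -((1/5)*sqrt(10))*i, which is (-210387625/588079778) + ((22080625/588079778)*sqrt(10))*i.
The factor ω**2 + 2/5 splits as (ω - a)(ω - a') with a = ((1/5)*sqrt(10))*i, a' = -((1/5)*sqrt(10))*i. At the order-1 pole a set g(ω) = (ω - a)*f(ω) = [20/(11*(ω + 10/7)**3)] / (ω - a').
Simple pole: residue = g(a) at a = ((1/5)*sqrt(10))*i, which is (-210387625/588079778) - ((22080625/588079778)*sqrt(10))*i.
List the singular points by increasing real part (a conjugate pair: the negative imaginary part first).

Radius of convergence at 0: (1/5)*sqrt(10).
At -10/7: a pole of order 3; residue 210387625/294039889.
At -((1/5)*sqrt(10))*i: a pole of order 1; residue (-210387625/588079778) + ((22080625/588079778)*sqrt(10))*i.
At ((1/5)*sqrt(10))*i: a pole of order 1; residue (-210387625/588079778) - ((22080625/588079778)*sqrt(10))*i.


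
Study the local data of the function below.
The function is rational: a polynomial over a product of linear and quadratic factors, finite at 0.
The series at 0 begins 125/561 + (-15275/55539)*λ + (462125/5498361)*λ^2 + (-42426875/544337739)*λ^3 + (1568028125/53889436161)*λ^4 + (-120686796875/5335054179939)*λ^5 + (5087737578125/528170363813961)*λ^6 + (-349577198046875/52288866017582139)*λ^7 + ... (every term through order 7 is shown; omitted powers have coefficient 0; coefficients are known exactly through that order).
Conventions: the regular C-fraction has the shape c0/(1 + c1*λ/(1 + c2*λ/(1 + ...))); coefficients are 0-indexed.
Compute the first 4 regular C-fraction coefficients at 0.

Taylor coefficients (read off): a_0 = 125/561, a_1 = -15275/55539, a_2 = 462125/5498361, a_3 = -42426875/544337739.
c0 = a_0 = 125/561. Peel one level at a time: if S = 1 + c*λ/S' with S'(0) = 1, then c is the λ-coefficient of S and S' = c*λ/(S - 1).
S_1 = c0/f = 1 + (611/495)*λ + (8512/7425)*λ^2 + ...; c1 = 611/495.
S_2 = c1*λ/(S_1 - 1) = 1 + (-8512/9165)*λ + (-212800/1119963)*λ^2 + ...; c2 = -8512/9165.
S_3 = c2*λ/(S_2 - 1) = 1 + (-125/611)*λ + ...; c3 = -125/611.

The regular C-fraction coefficients are [125/561, 611/495, -8512/9165, -125/611].


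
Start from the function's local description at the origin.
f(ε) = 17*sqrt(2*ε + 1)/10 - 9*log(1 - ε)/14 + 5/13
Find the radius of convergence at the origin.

The radius of convergence is 1/2.

Branch term (17/10)*sqrt(1 - ε/(-1/2)): its argument vanishes at ε = -1/2, a square-root branch point, modulus 1/2.
Branch term (-9/14)*log(1 - ε/(1)): its argument vanishes at ε = 1, a logarithmic branch point, modulus 1.
The radius of convergence is the smallest modulus among the singular points: 1/2.


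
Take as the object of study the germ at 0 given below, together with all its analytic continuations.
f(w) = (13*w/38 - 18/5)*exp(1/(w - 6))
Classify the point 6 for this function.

The exponent 1/(w - (6)) has a pole at 6, so exp(1/(w - (6))) takes every nonzero value near it: an essential singularity (not a pole of any order).

The point is an essential singularity.


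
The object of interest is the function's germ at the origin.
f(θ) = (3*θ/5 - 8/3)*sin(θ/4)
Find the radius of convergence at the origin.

The factor sin(θ/4) is entire and contributes no finite singular point.
The polynomial part has no poles.
No finite singular points: the Taylor series at 0 converges everywhere.

The radius of convergence is infinite.


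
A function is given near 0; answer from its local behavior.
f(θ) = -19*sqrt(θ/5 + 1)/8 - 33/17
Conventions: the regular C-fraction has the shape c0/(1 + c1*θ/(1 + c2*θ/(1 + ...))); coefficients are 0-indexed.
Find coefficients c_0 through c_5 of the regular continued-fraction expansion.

The regular C-fraction coefficients are [-587/136, -323/5870, 1233/11740, 587/24660, 1879/24660, 1233/37580].

Taylor coefficients (expand at 0): a_0 = -587/136, a_1 = -19/80, a_2 = 19/1600, a_3 = -19/16000, a_4 = 19/128000, a_5 = -133/6400000.
c0 = a_0 = -587/136. Peel one level at a time: if S = 1 + c*θ/S' with S'(0) = 1, then c is the θ-coefficient of S and S' = c*θ/(S - 1).
S_1 = c0/f = 1 + (-323/5870)*θ + (398259/68913800)*θ^2 + ...; c1 = -323/5870.
S_2 = c1*θ/(S_1 - 1) = 1 + (1233/11740)*θ + (-1/400)*θ^2 + ...; c2 = 1233/11740.
S_3 = c2*θ/(S_2 - 1) = 1 + (587/24660)*θ + (-1102973/608115600)*θ^2 + ...; c3 = 587/24660.
S_4 = c3*θ/(S_3 - 1) = 1 + (1879/24660)*θ + (-1/400)*θ^2 + ...; c4 = 1879/24660.
S_5 = c4*θ/(S_4 - 1) = 1 + (1233/37580)*θ + ...; c5 = 1233/37580.


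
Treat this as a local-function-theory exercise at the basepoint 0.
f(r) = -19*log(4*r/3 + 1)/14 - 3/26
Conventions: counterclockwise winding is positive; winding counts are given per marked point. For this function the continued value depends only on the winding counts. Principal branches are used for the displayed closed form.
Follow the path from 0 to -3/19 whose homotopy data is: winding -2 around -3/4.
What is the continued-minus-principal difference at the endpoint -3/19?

The rational part is single-valued and drops out of the difference; each branch term changes only by its own monodromy.
(-19/14)*log(1 - r/(-3/4)): each positive loop around -3/4 adds 2*pi*i to the log, so winding -2 contributes (-19/14)*(-2)*2*pi*i = (38/7)*pi*i.
Summing the contributions at r = -3/19 gives (38/7)*pi*i.

Continued minus principal equals (38/7)*pi*i.


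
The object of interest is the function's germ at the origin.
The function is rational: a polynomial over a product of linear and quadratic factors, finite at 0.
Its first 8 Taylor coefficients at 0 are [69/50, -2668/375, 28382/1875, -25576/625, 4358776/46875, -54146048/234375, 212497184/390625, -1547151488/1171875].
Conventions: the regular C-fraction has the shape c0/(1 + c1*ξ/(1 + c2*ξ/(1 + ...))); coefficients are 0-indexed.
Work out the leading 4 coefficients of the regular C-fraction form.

Taylor coefficients (read off): a_0 = 69/50, a_1 = -2668/375, a_2 = 28382/1875, a_3 = -25576/625.
c0 = a_0 = 69/50. Peel one level at a time: if S = 1 + c*ξ/S' with S'(0) = 1, then c is the ξ-coefficient of S and S' = c*ξ/(S - 1).
S_1 = c0/f = 1 + (232/45)*ξ + (31612/2025)*ξ^2 + ...; c1 = 232/45.
S_2 = c1*ξ/(S_1 - 1) = 1 + (-7903/2610)*ξ + (-103031/84100)*ξ^2 + ...; c2 = -7903/2610.
S_3 = c2*ξ/(S_2 - 1) = 1 + (-927279/2291870)*ξ + ...; c3 = -927279/2291870.

The regular C-fraction coefficients are [69/50, 232/45, -7903/2610, -927279/2291870].


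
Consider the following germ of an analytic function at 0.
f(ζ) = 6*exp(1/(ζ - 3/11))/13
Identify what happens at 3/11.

The point is an essential singularity.

The exponent 1/(ζ - (3/11)) has a pole at 3/11, so exp(1/(ζ - (3/11))) takes every nonzero value near it: an essential singularity (not a pole of any order).


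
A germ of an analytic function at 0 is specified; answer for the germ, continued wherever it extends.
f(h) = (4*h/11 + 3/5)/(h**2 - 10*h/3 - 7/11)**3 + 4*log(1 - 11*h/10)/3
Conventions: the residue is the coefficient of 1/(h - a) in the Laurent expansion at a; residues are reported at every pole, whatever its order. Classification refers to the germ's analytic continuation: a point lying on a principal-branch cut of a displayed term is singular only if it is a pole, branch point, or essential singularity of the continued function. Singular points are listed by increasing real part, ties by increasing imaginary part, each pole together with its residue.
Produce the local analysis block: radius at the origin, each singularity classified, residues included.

Radius of convergence at 0: -5/3 + (13/33)*sqrt(22).
At 5/3 - (13/33)*sqrt(22): a pole of order 3; residue -(531927/237627520)*sqrt(22).
At 10/11: a logarithmic branch point.
At 5/3 + (13/33)*sqrt(22): a pole of order 3; residue (531927/237627520)*sqrt(22).

Denominator factor (h**2 - 10*h/3 - 7/11)^3: discriminant 1352/99, real irrational roots 5/3 + (13/33)*sqrt(22) and 5/3 - (13/33)*sqrt(22); poles of order 3, moduli 5/3 + (13/33)*sqrt(22) and -5/3 + (13/33)*sqrt(22).
Branch term (4/3)*log(1 - h/(10/11)): its argument vanishes at h = 10/11, a logarithmic branch point, modulus 10/11.
The radius of convergence is the smallest modulus among the singular points: -5/3 + (13/33)*sqrt(22).
The branch term is analytic at 5/3 - (13/33)*sqrt(22) and contributes nothing to the residue; only the rational part matters.
The factor h**2 - 10*h/3 - 7/11 splits as (h - a)(h - a') with a = 5/3 - (13/33)*sqrt(22), a' = 5/3 + (13/33)*sqrt(22). At the order-3 pole a set g(h) = (h - a)^3*(rational part) = [4*h/11 + 3/5] / (h - a')^3.
Order-3 pole: residue = g''(a)/2; g''(5/3 - (13/33)*sqrt(22)) = -(531927/118813760)*sqrt(22), so the residue is -(531927/237627520)*sqrt(22).
The branch term is analytic at 5/3 + (13/33)*sqrt(22) and contributes nothing to the residue; only the rational part matters.
The factor h**2 - 10*h/3 - 7/11 splits as (h - a)(h - a') with a = 5/3 + (13/33)*sqrt(22), a' = 5/3 - (13/33)*sqrt(22). At the order-3 pole a set g(h) = (h - a)^3*(rational part) = [4*h/11 + 3/5] / (h - a')^3.
Order-3 pole: residue = g''(a)/2; g''(5/3 + (13/33)*sqrt(22)) = (531927/118813760)*sqrt(22), so the residue is (531927/237627520)*sqrt(22).
List the singular points by increasing real part (a conjugate pair: the negative imaginary part first).


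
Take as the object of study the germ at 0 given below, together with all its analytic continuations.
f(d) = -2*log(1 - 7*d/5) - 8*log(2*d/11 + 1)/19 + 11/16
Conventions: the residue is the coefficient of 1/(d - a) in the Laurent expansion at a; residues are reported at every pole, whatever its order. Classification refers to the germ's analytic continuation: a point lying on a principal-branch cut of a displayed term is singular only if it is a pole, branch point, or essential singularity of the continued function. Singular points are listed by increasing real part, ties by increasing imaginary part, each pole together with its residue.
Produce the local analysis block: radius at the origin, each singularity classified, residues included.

Branch term (-8/19)*log(1 - d/(-11/2)): its argument vanishes at d = -11/2, a logarithmic branch point, modulus 11/2.
Branch term (-2)*log(1 - d/(5/7)): its argument vanishes at d = 5/7, a logarithmic branch point, modulus 5/7.
The radius of convergence is the smallest modulus among the singular points: 5/7.
List the singular points by increasing real part (a conjugate pair: the negative imaginary part first).

Radius of convergence at 0: 5/7.
At -11/2: a logarithmic branch point.
At 5/7: a logarithmic branch point.


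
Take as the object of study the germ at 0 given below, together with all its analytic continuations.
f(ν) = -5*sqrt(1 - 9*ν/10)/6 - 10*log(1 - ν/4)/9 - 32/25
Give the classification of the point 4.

The point is a logarithmic branch point.

The term (-10/9)*log(1 - ν/(4)) has argument 1 - 4/(4) = 0 at 4: a logarithmic (infinitely-sheeted) branch point; the remaining terms are analytic or single-valued there.


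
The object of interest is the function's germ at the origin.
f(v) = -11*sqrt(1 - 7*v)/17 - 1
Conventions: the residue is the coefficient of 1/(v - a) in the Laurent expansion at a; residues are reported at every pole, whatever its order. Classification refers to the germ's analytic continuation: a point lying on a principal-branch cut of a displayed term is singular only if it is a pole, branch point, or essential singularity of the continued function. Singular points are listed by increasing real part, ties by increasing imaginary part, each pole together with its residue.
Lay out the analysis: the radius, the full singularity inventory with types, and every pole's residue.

Branch term (-11/17)*sqrt(1 - v/(1/7)): its argument vanishes at v = 1/7, a square-root branch point, modulus 1/7.
The radius of convergence is the smallest modulus among the singular points: 1/7.

Radius of convergence at 0: 1/7.
At 1/7: an algebraic (square-root) branch point.


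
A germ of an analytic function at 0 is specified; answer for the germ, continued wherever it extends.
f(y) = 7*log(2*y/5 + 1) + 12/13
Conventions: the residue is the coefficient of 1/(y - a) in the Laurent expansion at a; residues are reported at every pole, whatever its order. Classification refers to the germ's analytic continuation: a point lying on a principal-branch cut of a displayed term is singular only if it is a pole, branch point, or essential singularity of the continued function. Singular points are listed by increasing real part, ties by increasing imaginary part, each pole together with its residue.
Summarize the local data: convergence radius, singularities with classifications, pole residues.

Branch term (7)*log(1 - y/(-5/2)): its argument vanishes at y = -5/2, a logarithmic branch point, modulus 5/2.
The radius of convergence is the smallest modulus among the singular points: 5/2.

Radius of convergence at 0: 5/2.
At -5/2: a logarithmic branch point.


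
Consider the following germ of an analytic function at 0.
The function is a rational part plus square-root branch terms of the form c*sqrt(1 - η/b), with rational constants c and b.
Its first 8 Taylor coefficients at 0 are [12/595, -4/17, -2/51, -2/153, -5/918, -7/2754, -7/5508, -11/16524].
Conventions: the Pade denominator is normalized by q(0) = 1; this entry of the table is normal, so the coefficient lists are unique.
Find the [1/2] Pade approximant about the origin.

Taylor coefficients needed (read off): a_0 = 12/595, a_1 = -4/17, a_2 = -2/51, a_3 = -2/153.
Write the denominator as Q(η) = 1 + q1*η + q2*η^2. Requiring Q*f - P = O(η^4) with deg P <= 1 kills the coefficients of η^2..η^3 in Q*f:
  η^2: a_2 + q1*a_1 + q2*a_0 = 0, i.e. -2/51 + (-4/17)*q1 + (12/595)*q2 = 0.
  η^3: a_3 + q1*a_2 + q2*a_1 = 0, i.e. -2/153 + (-2/51)*q1 + (-4/17)*q2 = 0.
Solving this linear system: q1 = -12/71, q2 = -35/1278.
The numerator is Q*f truncated at degree 1: P0 = a_0 = 12/595; P1 = a_1 + q1*a_0 = -10084/42245.

The Pade approximant has numerator coefficients [12/595, -10084/42245]; denominator coefficients [1, -12/71, -35/1278].


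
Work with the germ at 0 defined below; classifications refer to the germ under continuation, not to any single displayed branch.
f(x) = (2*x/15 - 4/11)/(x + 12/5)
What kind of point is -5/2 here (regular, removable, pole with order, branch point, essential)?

The point is a regular point.

Denominator factors: x + 12/5 = -1/10 at x = -5/2 — none vanishes.
So the germ continues analytically to -5/2.


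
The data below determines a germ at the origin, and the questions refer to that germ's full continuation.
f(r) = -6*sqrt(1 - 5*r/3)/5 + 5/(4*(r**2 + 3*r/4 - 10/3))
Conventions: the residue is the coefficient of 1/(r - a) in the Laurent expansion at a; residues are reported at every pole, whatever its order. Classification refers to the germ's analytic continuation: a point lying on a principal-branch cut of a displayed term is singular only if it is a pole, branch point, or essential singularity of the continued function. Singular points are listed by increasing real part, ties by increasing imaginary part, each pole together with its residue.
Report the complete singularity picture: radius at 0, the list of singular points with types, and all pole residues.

Radius of convergence at 0: 3/5.
At -3/8 - (1/24)*sqrt(2001): a pole of order 1; residue -(5/667)*sqrt(2001).
At 3/5: an algebraic (square-root) branch point.
At -3/8 + (1/24)*sqrt(2001): a pole of order 1; residue (5/667)*sqrt(2001).

Denominator factor (r**2 + 3*r/4 - 10/3): discriminant 667/48, real irrational roots -3/8 + (1/24)*sqrt(2001) and -3/8 - (1/24)*sqrt(2001); poles of order 1, moduli -3/8 + (1/24)*sqrt(2001) and 3/8 + (1/24)*sqrt(2001).
Branch term (-6/5)*sqrt(1 - r/(3/5)): its argument vanishes at r = 3/5, a square-root branch point, modulus 3/5.
The radius of convergence is the smallest modulus among the singular points: 3/5.
The branch term is analytic at -3/8 - (1/24)*sqrt(2001) and contributes nothing to the residue; only the rational part matters.
The factor r**2 + 3*r/4 - 10/3 splits as (r - a)(r - a') with a = -3/8 - (1/24)*sqrt(2001), a' = -3/8 + (1/24)*sqrt(2001). At the order-1 pole a set g(r) = (r - a)*(rational part) = [5/4] / (r - a').
Simple pole: residue = g(a) at a = -3/8 - (1/24)*sqrt(2001), which is -(5/667)*sqrt(2001).
The branch term is analytic at -3/8 + (1/24)*sqrt(2001) and contributes nothing to the residue; only the rational part matters.
The factor r**2 + 3*r/4 - 10/3 splits as (r - a)(r - a') with a = -3/8 + (1/24)*sqrt(2001), a' = -3/8 - (1/24)*sqrt(2001). At the order-1 pole a set g(r) = (r - a)*(rational part) = [5/4] / (r - a').
Simple pole: residue = g(a) at a = -3/8 + (1/24)*sqrt(2001), which is (5/667)*sqrt(2001).
List the singular points by increasing real part (a conjugate pair: the negative imaginary part first).


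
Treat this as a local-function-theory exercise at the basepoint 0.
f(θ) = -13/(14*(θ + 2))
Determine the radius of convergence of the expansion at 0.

The radius of convergence is 2.

Denominator factor (θ + 2): pole of order 1 at -2, modulus 2.
The radius of convergence is the smallest modulus among the singular points: 2.


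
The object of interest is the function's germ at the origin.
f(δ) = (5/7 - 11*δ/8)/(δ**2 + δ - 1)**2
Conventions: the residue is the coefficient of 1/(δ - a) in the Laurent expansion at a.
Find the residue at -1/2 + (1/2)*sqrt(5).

The residue is -(157/1400)*sqrt(5).

The factor δ**2 + δ - 1 splits as (δ - a)(δ - a') with a = -1/2 + (1/2)*sqrt(5), a' = -1/2 - (1/2)*sqrt(5). At the order-2 pole a set g(δ) = (δ - a)^2*f(δ) = [5/7 - 11*δ/8] / (δ - a')^2.
Order-2 pole: residue = g'(a); g'(-1/2 + (1/2)*sqrt(5)) = -(157/1400)*sqrt(5), so the residue is -(157/1400)*sqrt(5).


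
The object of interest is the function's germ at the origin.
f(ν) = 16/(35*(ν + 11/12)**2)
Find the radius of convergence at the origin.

The radius of convergence is 11/12.

Denominator factor (ν + 11/12)^2: pole of order 2 at -11/12, modulus 11/12.
The radius of convergence is the smallest modulus among the singular points: 11/12.


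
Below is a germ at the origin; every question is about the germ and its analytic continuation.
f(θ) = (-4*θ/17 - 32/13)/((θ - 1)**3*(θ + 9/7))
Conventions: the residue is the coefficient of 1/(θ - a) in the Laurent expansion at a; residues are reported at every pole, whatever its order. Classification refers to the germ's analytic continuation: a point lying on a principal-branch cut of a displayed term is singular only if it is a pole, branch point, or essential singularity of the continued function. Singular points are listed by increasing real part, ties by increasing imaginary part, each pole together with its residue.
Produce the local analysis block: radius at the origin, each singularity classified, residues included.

Denominator factor (θ - 1)^3: pole of order 3 at 1, modulus 1.
Denominator factor (θ + 9/7): pole of order 1 at -9/7, modulus 9/7.
The radius of convergence is the smallest modulus among the singular points: 1.
At the order-1 pole -9/7 set g(θ) = (θ - (-9/7))*f(θ) = (-4*θ/17 - 32/13)/(θ - 1)**3.
Simple pole: residue = g(a) at a = -9/7, which is 40915/226304.
At the order-3 pole 1 set g(θ) = (θ - (1))^3*f(θ) = (-4*θ/17 - 32/13)/(θ + 9/7).
Order-3 pole: residue = g''(a)/2; g''(1) = -40915/113152, so the residue is -40915/226304.
List the singular points by increasing real part (a conjugate pair: the negative imaginary part first).

Radius of convergence at 0: 1.
At -9/7: a pole of order 1; residue 40915/226304.
At 1: a pole of order 3; residue -40915/226304.


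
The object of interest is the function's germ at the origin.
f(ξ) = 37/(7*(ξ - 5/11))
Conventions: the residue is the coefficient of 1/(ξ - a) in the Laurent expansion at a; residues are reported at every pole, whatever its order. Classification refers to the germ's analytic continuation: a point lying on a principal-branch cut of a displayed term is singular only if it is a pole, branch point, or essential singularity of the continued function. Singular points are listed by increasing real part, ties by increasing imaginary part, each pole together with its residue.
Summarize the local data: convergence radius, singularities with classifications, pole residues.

Denominator factor (ξ - 5/11): pole of order 1 at 5/11, modulus 5/11.
The radius of convergence is the smallest modulus among the singular points: 5/11.
At the order-1 pole 5/11 set g(ξ) = (ξ - (5/11))*f(ξ) = 37/7.
Simple pole: residue = g(a) at a = 5/11, which is 37/7.

Radius of convergence at 0: 5/11.
At 5/11: a pole of order 1; residue 37/7.


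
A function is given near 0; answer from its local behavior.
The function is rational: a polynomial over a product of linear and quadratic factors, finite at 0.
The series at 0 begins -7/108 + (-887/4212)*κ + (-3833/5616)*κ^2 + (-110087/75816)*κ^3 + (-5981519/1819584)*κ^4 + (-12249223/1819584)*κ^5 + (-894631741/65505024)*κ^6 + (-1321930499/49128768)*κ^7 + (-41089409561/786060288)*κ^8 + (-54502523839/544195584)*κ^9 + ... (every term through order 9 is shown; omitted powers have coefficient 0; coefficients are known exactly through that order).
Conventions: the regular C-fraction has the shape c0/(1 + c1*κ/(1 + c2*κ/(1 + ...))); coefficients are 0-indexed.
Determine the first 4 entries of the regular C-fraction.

Taylor coefficients (read off): a_0 = -7/108, a_1 = -887/4212, a_2 = -3833/5616, a_3 = -110087/75816.
c0 = a_0 = -7/108. Peel one level at a time: if S = 1 + c*κ/S' with S'(0) = 1, then c is the κ-coefficient of S and S' = c*κ/(S - 1).
S_1 = c0/f = 1 + (-887/273)*κ + (7849/298116)*κ^2 + ...; c1 = -887/273.
S_2 = c1*κ/(S_1 - 1) = 1 + (7849/968604)*κ + (408865657/113294736)*κ^2 + ...; c2 = 7849/968604.
S_3 = c2*κ/(S_2 - 1) = 1 + (-37206774787/83544756)*κ + ...; c3 = -37206774787/83544756.

The regular C-fraction coefficients are [-7/108, -887/273, 7849/968604, -37206774787/83544756].


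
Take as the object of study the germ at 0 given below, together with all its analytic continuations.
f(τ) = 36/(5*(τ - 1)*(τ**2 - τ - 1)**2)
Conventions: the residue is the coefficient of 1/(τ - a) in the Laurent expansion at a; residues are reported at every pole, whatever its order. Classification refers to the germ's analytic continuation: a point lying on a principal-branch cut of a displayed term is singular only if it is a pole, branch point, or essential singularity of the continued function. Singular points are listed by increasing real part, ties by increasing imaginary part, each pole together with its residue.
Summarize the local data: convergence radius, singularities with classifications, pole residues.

Denominator factor (τ**2 - τ - 1)^2: discriminant 5, real irrational roots 1/2 + (1/2)*sqrt(5) and 1/2 - (1/2)*sqrt(5); poles of order 2, moduli 1/2 + (1/2)*sqrt(5) and -1/2 + (1/2)*sqrt(5).
Denominator factor (τ - 1): pole of order 1 at 1, modulus 1.
The radius of convergence is the smallest modulus among the singular points: -1/2 + (1/2)*sqrt(5).
The factor τ**2 - τ - 1 splits as (τ - a)(τ - a') with a = 1/2 - (1/2)*sqrt(5), a' = 1/2 + (1/2)*sqrt(5). At the order-2 pole a set g(τ) = (τ - a)^2*f(τ) = [36/(5*(τ - 1))] / (τ - a')^2.
Order-2 pole: residue = g'(a); g'(1/2 - (1/2)*sqrt(5)) = -18/5 + (126/125)*sqrt(5), so the residue is -18/5 + (126/125)*sqrt(5).
At the order-1 pole 1 set g(τ) = (τ - (1))*f(τ) = 36/(5*(τ**2 - τ - 1)**2).
Simple pole: residue = g(a) at a = 1, which is 36/5.
The factor τ**2 - τ - 1 splits as (τ - a)(τ - a') with a = 1/2 + (1/2)*sqrt(5), a' = 1/2 - (1/2)*sqrt(5). At the order-2 pole a set g(τ) = (τ - a)^2*f(τ) = [36/(5*(τ - 1))] / (τ - a')^2.
Order-2 pole: residue = g'(a); g'(1/2 + (1/2)*sqrt(5)) = -18/5 - (126/125)*sqrt(5), so the residue is -18/5 - (126/125)*sqrt(5).
List the singular points by increasing real part (a conjugate pair: the negative imaginary part first).

Radius of convergence at 0: -1/2 + (1/2)*sqrt(5).
At 1/2 - (1/2)*sqrt(5): a pole of order 2; residue -18/5 + (126/125)*sqrt(5).
At 1: a pole of order 1; residue 36/5.
At 1/2 + (1/2)*sqrt(5): a pole of order 2; residue -18/5 - (126/125)*sqrt(5).


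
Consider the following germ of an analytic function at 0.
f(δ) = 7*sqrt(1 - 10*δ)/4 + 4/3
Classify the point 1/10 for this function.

The term (7/4)*sqrt(1 - δ/(1/10)) has argument 1 - 1/10/(1/10) = 0 at 1/10: a square-root (algebraic, two-sheeted) branch point; the remaining terms are analytic or single-valued there.

The point is an algebraic (square-root) branch point.


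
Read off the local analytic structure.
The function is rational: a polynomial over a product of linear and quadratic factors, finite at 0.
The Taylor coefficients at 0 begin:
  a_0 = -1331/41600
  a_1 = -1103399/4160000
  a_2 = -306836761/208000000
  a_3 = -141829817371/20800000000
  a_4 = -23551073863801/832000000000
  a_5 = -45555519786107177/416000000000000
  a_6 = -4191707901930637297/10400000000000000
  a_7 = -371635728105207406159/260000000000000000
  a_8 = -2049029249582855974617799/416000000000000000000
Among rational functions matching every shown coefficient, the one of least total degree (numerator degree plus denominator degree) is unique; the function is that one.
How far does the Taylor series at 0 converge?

No rational of total degree below 7 reproduces all 9 coefficients; solving the [0/7] Pade equations on them gives f(v) = 1/(26*(v - 4/11)**3*(v**2 + v/10 - 5)**2), whose expansion matches every shown term.
Denominator factor (v - 4/11)^3: pole of order 3 at 4/11, modulus 4/11.
Denominator factor (v**2 + v/10 - 5)^2: discriminant 2001/100, real irrational roots -1/20 + (1/20)*sqrt(2001) and -1/20 - (1/20)*sqrt(2001); poles of order 2, moduli -1/20 + (1/20)*sqrt(2001) and 1/20 + (1/20)*sqrt(2001).
The radius of convergence is the smallest modulus among the singular points: 4/11.

The radius of convergence is 4/11.


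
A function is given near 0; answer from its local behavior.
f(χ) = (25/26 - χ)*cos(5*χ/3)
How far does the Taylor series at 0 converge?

The radius of convergence is infinite.

The factor cos(5*χ/3) is entire and contributes no finite singular point.
The polynomial part has no poles.
No finite singular points: the Taylor series at 0 converges everywhere.


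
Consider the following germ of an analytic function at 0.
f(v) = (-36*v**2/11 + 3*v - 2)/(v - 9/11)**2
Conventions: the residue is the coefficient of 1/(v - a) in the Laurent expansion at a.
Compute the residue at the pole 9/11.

At the order-2 pole 9/11 set g(v) = (v - (9/11))^2*f(v) = -36*v**2/11 + 3*v - 2.
Order-2 pole: residue = g'(a); g'(9/11) = -285/121, so the residue is -285/121.

The residue is -285/121.


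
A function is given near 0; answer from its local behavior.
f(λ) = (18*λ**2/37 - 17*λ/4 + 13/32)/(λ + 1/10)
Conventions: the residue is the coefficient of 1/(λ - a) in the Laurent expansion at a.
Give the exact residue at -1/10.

At the order-1 pole -1/10 set g(λ) = (λ - (-1/10))*f(λ) = 18*λ**2/37 - 17*λ/4 + 13/32.
Simple pole: residue = g(a) at a = -1/10, which is 24749/29600.

The residue is 24749/29600.


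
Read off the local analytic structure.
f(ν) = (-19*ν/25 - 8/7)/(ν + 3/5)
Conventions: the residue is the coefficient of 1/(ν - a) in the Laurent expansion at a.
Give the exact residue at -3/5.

The residue is -601/875.

At the order-1 pole -3/5 set g(ν) = (ν - (-3/5))*f(ν) = -19*ν/25 - 8/7.
Simple pole: residue = g(a) at a = -3/5, which is -601/875.


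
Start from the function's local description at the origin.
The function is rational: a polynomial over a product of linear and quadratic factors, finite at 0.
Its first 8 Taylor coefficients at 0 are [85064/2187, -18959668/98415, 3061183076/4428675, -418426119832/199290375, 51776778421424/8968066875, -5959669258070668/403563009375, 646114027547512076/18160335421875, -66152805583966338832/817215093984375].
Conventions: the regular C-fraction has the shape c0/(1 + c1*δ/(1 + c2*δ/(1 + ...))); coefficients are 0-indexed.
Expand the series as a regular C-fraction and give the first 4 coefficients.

Taylor coefficients (read off): a_0 = 85064/2187, a_1 = -18959668/98415, a_2 = 3061183076/4428675, a_3 = -418426119832/199290375.
c0 = a_0 = 85064/2187. Peel one level at a time: if S = 1 + c*δ/S' with S'(0) = 1, then c is the δ-coefficient of S and S' = c*δ/(S - 1).
S_1 = c0/f = 1 + (13819/2790)*δ + (1169587/172980)*δ^2 + ...; c1 = 13819/2790.
S_2 = c1*δ/(S_1 - 1) = 1 + (-1169587/856778)*δ + (1131442705/572894283)*δ^2 + ...; c2 = -1169587/856778.
S_3 = c2*δ/(S_2 - 1) = 1 + (70149447710/48487568259)*δ + ...; c3 = 70149447710/48487568259.

The regular C-fraction coefficients are [85064/2187, 13819/2790, -1169587/856778, 70149447710/48487568259].


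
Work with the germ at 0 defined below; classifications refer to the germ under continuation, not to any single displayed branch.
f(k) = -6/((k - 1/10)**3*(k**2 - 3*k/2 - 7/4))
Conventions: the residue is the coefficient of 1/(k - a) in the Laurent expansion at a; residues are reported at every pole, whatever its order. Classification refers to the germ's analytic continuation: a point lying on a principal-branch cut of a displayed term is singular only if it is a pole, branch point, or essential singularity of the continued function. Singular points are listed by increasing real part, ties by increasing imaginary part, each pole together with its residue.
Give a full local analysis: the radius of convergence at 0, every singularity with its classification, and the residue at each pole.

Denominator factor (k**2 - 3*k/2 - 7/4): discriminant 37/4, real irrational roots 3/4 + (1/4)*sqrt(37) and 3/4 - (1/4)*sqrt(37); poles of order 1, moduli 3/4 + (1/4)*sqrt(37) and -3/4 + (1/4)*sqrt(37).
Denominator factor (k - 1/10)^3: pole of order 3 at 1/10, modulus 1/10.
The radius of convergence is the smallest modulus among the singular points: 1/10.
The factor k**2 - 3*k/2 - 7/4 splits as (k - a)(k - a') with a = 3/4 - (1/4)*sqrt(37), a' = 3/4 + (1/4)*sqrt(37). At the order-1 pole a set g(k) = (k - a)*f(k) = [-6/(k - 1/10)**3] / (k - a').
Simple pole: residue = g(a) at a = 3/4 - (1/4)*sqrt(37), which is -3580000/2250423 - (19136000/83265651)*sqrt(37).
At the order-3 pole 1/10 set g(k) = (k - (1/10))^3*f(k) = -6/(k**2 - 3*k/2 - 7/4).
Order-3 pole: residue = g''(a)/2; g''(1/10) = 14320000/2250423, so the residue is 7160000/2250423.
The factor k**2 - 3*k/2 - 7/4 splits as (k - a)(k - a') with a = 3/4 + (1/4)*sqrt(37), a' = 3/4 - (1/4)*sqrt(37). At the order-1 pole a set g(k) = (k - a)*f(k) = [-6/(k - 1/10)**3] / (k - a').
Simple pole: residue = g(a) at a = 3/4 + (1/4)*sqrt(37), which is -3580000/2250423 + (19136000/83265651)*sqrt(37).
List the singular points by increasing real part (a conjugate pair: the negative imaginary part first).

Radius of convergence at 0: 1/10.
At 3/4 - (1/4)*sqrt(37): a pole of order 1; residue -3580000/2250423 - (19136000/83265651)*sqrt(37).
At 1/10: a pole of order 3; residue 7160000/2250423.
At 3/4 + (1/4)*sqrt(37): a pole of order 1; residue -3580000/2250423 + (19136000/83265651)*sqrt(37).


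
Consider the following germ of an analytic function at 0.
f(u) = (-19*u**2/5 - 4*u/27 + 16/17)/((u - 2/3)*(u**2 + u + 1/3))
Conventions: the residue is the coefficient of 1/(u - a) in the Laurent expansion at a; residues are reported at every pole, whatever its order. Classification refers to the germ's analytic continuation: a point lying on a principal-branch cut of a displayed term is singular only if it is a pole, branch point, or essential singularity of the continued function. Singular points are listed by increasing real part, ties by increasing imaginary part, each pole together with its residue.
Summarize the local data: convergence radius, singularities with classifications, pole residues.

Radius of convergence at 0: (1/3)*sqrt(3).
At (-1/2) - ((1/6)*sqrt(3))*i: a pole of order 1; residue (-31963/19890) - ((389/3978)*sqrt(3))*i.
At (-1/2) + ((1/6)*sqrt(3))*i: a pole of order 1; residue (-31963/19890) + ((389/3978)*sqrt(3))*i.
At 2/3: a pole of order 1; residue -5828/9945.

Denominator factor (u**2 + u + 1/3): discriminant -1/3, complex-conjugate roots (-1/2) + ((1/6)*sqrt(3))*i and (-1/2) - ((1/6)*sqrt(3))*i; poles of order 1, moduli (1/3)*sqrt(3) and (1/3)*sqrt(3).
Denominator factor (u - 2/3): pole of order 1 at 2/3, modulus 2/3.
The radius of convergence is the smallest modulus among the singular points: (1/3)*sqrt(3).
The factor u**2 + u + 1/3 splits as (u - a)(u - a') with a = (-1/2) - ((1/6)*sqrt(3))*i, a' = (-1/2) + ((1/6)*sqrt(3))*i. At the order-1 pole a set g(u) = (u - a)*f(u) = [(-19*u**2/5 - 4*u/27 + 16/17)/(u - 2/3)] / (u - a').
Simple pole: residue = g(a) at a = (-1/2) - ((1/6)*sqrt(3))*i, which is (-31963/19890) - ((389/3978)*sqrt(3))*i.
The factor u**2 + u + 1/3 splits as (u - a)(u - a') with a = (-1/2) + ((1/6)*sqrt(3))*i, a' = (-1/2) - ((1/6)*sqrt(3))*i. At the order-1 pole a set g(u) = (u - a)*f(u) = [(-19*u**2/5 - 4*u/27 + 16/17)/(u - 2/3)] / (u - a').
Simple pole: residue = g(a) at a = (-1/2) + ((1/6)*sqrt(3))*i, which is (-31963/19890) + ((389/3978)*sqrt(3))*i.
At the order-1 pole 2/3 set g(u) = (u - (2/3))*f(u) = (-19*u**2/5 - 4*u/27 + 16/17)/(u**2 + u + 1/3).
Simple pole: residue = g(a) at a = 2/3, which is -5828/9945.
List the singular points by increasing real part (a conjugate pair: the negative imaginary part first).


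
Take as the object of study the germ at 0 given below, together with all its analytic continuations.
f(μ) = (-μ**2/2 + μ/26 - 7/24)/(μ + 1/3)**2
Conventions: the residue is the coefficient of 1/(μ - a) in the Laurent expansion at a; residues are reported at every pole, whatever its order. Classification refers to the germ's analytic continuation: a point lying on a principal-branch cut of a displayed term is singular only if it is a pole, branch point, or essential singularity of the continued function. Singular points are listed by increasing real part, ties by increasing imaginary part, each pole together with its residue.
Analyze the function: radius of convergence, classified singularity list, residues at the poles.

Denominator factor (μ + 1/3)^2: pole of order 2 at -1/3, modulus 1/3.
The radius of convergence is the smallest modulus among the singular points: 1/3.
At the order-2 pole -1/3 set g(μ) = (μ - (-1/3))^2*f(μ) = -μ**2/2 + μ/26 - 7/24.
Order-2 pole: residue = g'(a); g'(-1/3) = 29/78, so the residue is 29/78.

Radius of convergence at 0: 1/3.
At -1/3: a pole of order 2; residue 29/78.


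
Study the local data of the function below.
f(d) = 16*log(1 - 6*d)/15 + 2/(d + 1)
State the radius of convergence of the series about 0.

Denominator factor (d + 1): pole of order 1 at -1, modulus 1.
Branch term (16/15)*log(1 - d/(1/6)): its argument vanishes at d = 1/6, a logarithmic branch point, modulus 1/6.
The radius of convergence is the smallest modulus among the singular points: 1/6.

The radius of convergence is 1/6.


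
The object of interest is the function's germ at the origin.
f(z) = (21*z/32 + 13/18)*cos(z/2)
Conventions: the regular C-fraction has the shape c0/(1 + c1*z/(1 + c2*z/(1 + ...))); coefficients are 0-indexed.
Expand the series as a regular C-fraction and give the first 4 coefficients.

The regular C-fraction coefficients are [13/18, -189/208, 41129/39312, -26/189].

Taylor coefficients (expand at 0): a_0 = 13/18, a_1 = 21/32, a_2 = -13/144, a_3 = -21/256.
c0 = a_0 = 13/18. Peel one level at a time: if S = 1 + c*z/S' with S'(0) = 1, then c is the z-coefficient of S and S' = c*z/(S - 1).
S_1 = c0/f = 1 + (-189/208)*z + (41129/43264)*z^2 + ...; c1 = -189/208.
S_2 = c1*z/(S_1 - 1) = 1 + (41129/39312)*z + (41129/285768)*z^2 + ...; c2 = 41129/39312.
S_3 = c2*z/(S_2 - 1) = 1 + (-26/189)*z + ...; c3 = -26/189.


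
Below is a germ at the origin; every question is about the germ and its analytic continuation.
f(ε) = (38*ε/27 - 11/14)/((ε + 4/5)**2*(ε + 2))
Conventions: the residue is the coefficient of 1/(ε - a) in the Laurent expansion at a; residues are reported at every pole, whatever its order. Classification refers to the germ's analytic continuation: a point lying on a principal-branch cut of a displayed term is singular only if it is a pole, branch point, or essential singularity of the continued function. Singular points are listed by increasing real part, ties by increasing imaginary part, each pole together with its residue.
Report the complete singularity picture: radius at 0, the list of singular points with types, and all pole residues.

Denominator factor (ε + 2): pole of order 1 at -2, modulus 2.
Denominator factor (ε + 4/5)^2: pole of order 2 at -4/5, modulus 4/5.
The radius of convergence is the smallest modulus among the singular points: 4/5.
At the order-1 pole -2 set g(ε) = (ε - (-2))*f(ε) = (38*ε/27 - 11/14)/(ε + 4/5)**2.
Simple pole: residue = g(a) at a = -2, which is -34025/13608.
At the order-2 pole -4/5 set g(ε) = (ε - (-4/5))^2*f(ε) = (38*ε/27 - 11/14)/(ε + 2).
Order-2 pole: residue = g'(a); g'(-4/5) = 34025/13608, so the residue is 34025/13608.
List the singular points by increasing real part (a conjugate pair: the negative imaginary part first).

Radius of convergence at 0: 4/5.
At -2: a pole of order 1; residue -34025/13608.
At -4/5: a pole of order 2; residue 34025/13608.


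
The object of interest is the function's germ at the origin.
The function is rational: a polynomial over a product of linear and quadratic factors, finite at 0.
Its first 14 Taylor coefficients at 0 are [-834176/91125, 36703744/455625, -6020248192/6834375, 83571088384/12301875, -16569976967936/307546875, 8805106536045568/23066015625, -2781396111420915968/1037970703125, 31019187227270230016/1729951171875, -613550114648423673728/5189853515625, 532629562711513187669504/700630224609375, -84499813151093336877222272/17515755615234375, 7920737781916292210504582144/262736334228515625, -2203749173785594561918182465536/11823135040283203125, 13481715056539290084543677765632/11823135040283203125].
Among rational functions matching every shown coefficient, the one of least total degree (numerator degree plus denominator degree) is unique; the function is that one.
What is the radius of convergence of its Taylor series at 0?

No rational of total degree below 12 reproduces all 14 coefficients; solving the [0/12] Pade equations on them gives f(ξ) = 38/(27*(ξ**2 + 2*ξ - 3/4)**3*(ξ**2 + 4*ξ + 5/7)**3), whose expansion matches every shown term.
Denominator factor (ξ**2 + 2*ξ - 3/4)^3: discriminant 7, real irrational roots -1 + (1/2)*sqrt(7) and -1 - (1/2)*sqrt(7); poles of order 3, moduli -1 + (1/2)*sqrt(7) and 1 + (1/2)*sqrt(7).
Denominator factor (ξ**2 + 4*ξ + 5/7)^3: discriminant 92/7, real irrational roots -2 + (1/7)*sqrt(161) and -2 - (1/7)*sqrt(161); poles of order 3, moduli 2 - (1/7)*sqrt(161) and 2 + (1/7)*sqrt(161).
The radius of convergence is the smallest modulus among the singular points: 2 - (1/7)*sqrt(161).

The radius of convergence is 2 - (1/7)*sqrt(161).
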